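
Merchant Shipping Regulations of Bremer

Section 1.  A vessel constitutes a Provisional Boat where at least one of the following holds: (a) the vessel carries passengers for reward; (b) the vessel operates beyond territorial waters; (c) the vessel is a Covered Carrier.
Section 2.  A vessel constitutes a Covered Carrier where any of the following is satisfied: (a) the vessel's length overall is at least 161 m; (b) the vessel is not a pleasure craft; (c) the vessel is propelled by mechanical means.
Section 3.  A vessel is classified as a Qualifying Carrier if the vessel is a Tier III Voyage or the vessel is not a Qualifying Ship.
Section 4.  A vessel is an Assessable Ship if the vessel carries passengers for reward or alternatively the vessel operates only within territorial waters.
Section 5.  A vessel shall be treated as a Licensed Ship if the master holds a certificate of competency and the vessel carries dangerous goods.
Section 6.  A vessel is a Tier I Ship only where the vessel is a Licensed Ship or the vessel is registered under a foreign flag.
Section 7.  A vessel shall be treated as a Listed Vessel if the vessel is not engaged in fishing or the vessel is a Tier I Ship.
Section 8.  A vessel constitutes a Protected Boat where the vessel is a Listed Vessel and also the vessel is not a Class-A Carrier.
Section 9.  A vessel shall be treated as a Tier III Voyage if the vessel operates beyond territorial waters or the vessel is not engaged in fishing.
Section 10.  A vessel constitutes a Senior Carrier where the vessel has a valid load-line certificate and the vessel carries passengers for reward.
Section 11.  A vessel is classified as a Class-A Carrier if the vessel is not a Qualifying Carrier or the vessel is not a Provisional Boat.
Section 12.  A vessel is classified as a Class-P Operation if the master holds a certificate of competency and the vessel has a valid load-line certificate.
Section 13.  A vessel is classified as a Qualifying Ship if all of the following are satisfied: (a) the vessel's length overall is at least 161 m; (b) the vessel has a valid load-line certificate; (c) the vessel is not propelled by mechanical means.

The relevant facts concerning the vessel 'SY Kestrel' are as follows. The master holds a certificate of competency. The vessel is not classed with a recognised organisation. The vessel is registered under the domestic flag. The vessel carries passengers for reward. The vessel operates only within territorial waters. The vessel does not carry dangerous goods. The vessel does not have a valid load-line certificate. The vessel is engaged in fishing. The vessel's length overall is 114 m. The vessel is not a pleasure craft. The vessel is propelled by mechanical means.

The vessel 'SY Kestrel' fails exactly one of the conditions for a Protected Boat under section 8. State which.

Listed Vessel

Under section 5: the master holds a certificate of competency? yes; and the vessel carries dangerous goods? no. So the vessel is not a Licensed Ship.
Under section 6: Licensed Ship (section 5)? no; or the vessel is registered under a foreign flag? no. So the vessel is not a Tier I Ship.
Under section 7: the vessel is not engaged in fishing? no; or Tier I Ship (section 6)? no. So the vessel is not a Listed Vessel.
Under section 9: the vessel operates beyond territorial waters? no; or the vessel is not engaged in fishing? no. So the vessel is not a Tier III Voyage.
Under section 13: vessel's length overall: 114 m ≥ 161 m? no; and the vessel has a valid load-line certificate? no; and the vessel is not propelled by mechanical means? no. So the vessel is not a Qualifying Ship.
Under section 3: Tier III Voyage (section 9)? no; or not a Qualifying Ship (section 13)? yes. So the vessel is a Qualifying Carrier.
Under section 2: vessel's length overall: 114 m ≥ 161 m? no; or the vessel is not a pleasure craft? yes; or the vessel is propelled by mechanical means? yes. So the vessel is a Covered Carrier.
Under section 1: the vessel carries passengers for reward? yes; or the vessel operates beyond territorial waters? no; or Covered Carrier (section 2)? yes. So the vessel is a Provisional Boat.
Under section 11: not a Qualifying Carrier (section 3)? no; or not a Provisional Boat (section 1)? no. So the vessel is not a Class-A Carrier.
Under section 8: Listed Vessel (section 7)? no; and not a Class-A Carrier (section 11)? yes. So the vessel is not a Protected Boat.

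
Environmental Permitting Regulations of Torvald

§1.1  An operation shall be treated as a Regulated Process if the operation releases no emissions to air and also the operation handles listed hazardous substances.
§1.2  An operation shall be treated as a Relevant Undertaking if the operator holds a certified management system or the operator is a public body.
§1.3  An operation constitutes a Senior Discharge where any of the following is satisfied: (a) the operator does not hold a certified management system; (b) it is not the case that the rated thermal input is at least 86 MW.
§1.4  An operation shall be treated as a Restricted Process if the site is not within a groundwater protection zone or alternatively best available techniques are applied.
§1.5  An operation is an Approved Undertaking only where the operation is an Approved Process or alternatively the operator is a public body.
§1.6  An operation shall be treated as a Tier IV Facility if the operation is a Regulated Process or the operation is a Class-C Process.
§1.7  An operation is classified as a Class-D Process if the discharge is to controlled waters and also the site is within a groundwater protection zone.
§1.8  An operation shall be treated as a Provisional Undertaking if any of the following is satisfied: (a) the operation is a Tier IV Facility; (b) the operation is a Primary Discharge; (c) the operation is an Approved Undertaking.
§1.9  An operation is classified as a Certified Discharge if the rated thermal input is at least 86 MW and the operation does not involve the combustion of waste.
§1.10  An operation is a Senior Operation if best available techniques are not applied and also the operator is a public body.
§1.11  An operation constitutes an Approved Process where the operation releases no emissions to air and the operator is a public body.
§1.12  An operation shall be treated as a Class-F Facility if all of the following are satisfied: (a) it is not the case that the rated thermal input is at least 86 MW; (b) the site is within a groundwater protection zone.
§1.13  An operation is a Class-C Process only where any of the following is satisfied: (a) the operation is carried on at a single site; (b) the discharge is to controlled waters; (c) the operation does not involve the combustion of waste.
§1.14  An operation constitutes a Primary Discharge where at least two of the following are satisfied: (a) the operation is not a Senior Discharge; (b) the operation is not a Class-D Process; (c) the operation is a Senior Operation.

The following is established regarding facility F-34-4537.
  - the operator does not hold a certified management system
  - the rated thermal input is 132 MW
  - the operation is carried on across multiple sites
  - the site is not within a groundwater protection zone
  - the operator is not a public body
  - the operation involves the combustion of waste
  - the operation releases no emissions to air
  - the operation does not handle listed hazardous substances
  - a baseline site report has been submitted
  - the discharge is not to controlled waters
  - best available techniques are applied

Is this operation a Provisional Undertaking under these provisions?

No

§1.1 — Regulated Process: [the operation releases no emissions to air? yes] AND [the operation handles listed hazardous substances? no] → not satisfied.
§1.13 — Class-C Process: [the operation is carried on at a single site? no] OR [the discharge is to controlled waters? no] OR [the operation does not involve the combustion of waste? no] → not satisfied.
§1.6 — Tier IV Facility: [Regulated Process (§1.1)? no] OR [Class-C Process (§1.13)? no] → not satisfied.
§1.3 — Senior Discharge: [the operator does not hold a certified management system? yes] OR [rated thermal input: 132 MW ≥ 86 MW? yes, so negated condition no] → satisfied.
§1.7 — Class-D Process: [the discharge is to controlled waters? no] AND [the site is within a groundwater protection zone? no] → not satisfied.
§1.10 — Senior Operation: [best available techniques are not applied? no] AND [the operator is a public body? no] → not satisfied.
§1.14 — Primary Discharge: not a Senior Discharge (§1.3)? no; not a Class-D Process (§1.7)? yes; Senior Operation (§1.10)? no — 1 of 3 hold (need ≥2) → not satisfied.
§1.11 — Approved Process: [the operation releases no emissions to air? yes] AND [the operator is a public body? no] → not satisfied.
§1.5 — Approved Undertaking: [Approved Process (§1.11)? no] OR [the operator is a public body? no] → not satisfied.
§1.8 — Provisional Undertaking: [Tier IV Facility (§1.6)? no] OR [Primary Discharge (§1.14)? no] OR [Approved Undertaking (§1.5)? no] → not satisfied.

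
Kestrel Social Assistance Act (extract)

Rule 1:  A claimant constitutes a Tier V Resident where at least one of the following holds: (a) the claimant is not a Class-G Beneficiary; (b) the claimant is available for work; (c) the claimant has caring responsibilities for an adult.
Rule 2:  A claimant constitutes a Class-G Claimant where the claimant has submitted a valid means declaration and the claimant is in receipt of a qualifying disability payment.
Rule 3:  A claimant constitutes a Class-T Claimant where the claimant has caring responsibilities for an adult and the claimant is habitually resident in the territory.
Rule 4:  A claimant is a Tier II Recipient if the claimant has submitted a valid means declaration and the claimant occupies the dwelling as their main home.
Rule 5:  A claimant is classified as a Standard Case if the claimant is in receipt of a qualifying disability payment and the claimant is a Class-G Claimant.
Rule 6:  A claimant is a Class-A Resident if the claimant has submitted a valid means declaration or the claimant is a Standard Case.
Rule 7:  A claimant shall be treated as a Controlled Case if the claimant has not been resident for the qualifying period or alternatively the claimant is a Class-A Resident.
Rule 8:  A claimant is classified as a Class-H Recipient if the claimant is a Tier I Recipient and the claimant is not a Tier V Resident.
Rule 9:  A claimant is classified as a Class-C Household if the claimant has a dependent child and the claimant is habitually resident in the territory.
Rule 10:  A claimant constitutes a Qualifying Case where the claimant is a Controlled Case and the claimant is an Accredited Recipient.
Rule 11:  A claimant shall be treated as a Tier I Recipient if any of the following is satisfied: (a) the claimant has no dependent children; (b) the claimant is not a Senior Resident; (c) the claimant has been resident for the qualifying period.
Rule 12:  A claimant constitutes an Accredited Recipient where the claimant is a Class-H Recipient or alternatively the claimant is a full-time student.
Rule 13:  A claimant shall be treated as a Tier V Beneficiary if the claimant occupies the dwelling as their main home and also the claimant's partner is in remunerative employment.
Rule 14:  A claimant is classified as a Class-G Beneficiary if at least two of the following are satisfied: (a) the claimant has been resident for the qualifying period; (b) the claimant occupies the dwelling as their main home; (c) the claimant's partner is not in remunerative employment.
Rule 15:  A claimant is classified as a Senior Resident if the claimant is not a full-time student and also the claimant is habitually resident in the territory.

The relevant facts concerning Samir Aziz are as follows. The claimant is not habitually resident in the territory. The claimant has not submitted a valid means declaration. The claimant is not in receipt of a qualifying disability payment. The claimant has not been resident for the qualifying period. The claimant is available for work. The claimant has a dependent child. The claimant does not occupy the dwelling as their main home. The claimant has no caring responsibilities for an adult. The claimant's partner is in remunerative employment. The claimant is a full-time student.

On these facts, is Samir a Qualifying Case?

Yes

Under rule 2: the claimant has submitted a valid means declaration? no; and the claimant is in receipt of a qualifying disability payment? no. So the claimant is not a Class-G Claimant.
Under rule 5: the claimant is in receipt of a qualifying disability payment? no; and Class-G Claimant (rule 2)? no. So the claimant is not a Standard Case.
Under rule 6: the claimant has submitted a valid means declaration? no; or Standard Case (rule 5)? no. So the claimant is not a Class-A Resident.
Under rule 7: the claimant has not been resident for the qualifying period? yes; or Class-A Resident (rule 6)? no. So the claimant is a Controlled Case.
Under rule 15: the claimant is not a full-time student? no; and the claimant is habitually resident in the territory? no. So the claimant is not a Senior Resident.
Under rule 11: the claimant has no dependent children? no; or not a Senior Resident (rule 15)? yes; or the claimant has been resident for the qualifying period? no. So the claimant is a Tier I Recipient.
Under rule 14: the claimant has been resident for the qualifying period? no; the claimant occupies the dwelling as their main home? no; the claimant's partner is not in remunerative employment? no — 0 of 3 hold (need ≥2) → not satisfied.
Under rule 1: not a Class-G Beneficiary (rule 14)? yes; or the claimant is available for work? yes; or the claimant has caring responsibilities for an adult? no. So the claimant is a Tier V Resident.
Under rule 8: Tier I Recipient (rule 11)? yes; and not a Tier V Resident (rule 1)? no. So the claimant is not a Class-H Recipient.
Under rule 12: Class-H Recipient (rule 8)? no; or the claimant is a full-time student? yes. So the claimant is an Accredited Recipient.
Under rule 10: Controlled Case (rule 7)? yes; and Accredited Recipient (rule 12)? yes. So the claimant is a Qualifying Case.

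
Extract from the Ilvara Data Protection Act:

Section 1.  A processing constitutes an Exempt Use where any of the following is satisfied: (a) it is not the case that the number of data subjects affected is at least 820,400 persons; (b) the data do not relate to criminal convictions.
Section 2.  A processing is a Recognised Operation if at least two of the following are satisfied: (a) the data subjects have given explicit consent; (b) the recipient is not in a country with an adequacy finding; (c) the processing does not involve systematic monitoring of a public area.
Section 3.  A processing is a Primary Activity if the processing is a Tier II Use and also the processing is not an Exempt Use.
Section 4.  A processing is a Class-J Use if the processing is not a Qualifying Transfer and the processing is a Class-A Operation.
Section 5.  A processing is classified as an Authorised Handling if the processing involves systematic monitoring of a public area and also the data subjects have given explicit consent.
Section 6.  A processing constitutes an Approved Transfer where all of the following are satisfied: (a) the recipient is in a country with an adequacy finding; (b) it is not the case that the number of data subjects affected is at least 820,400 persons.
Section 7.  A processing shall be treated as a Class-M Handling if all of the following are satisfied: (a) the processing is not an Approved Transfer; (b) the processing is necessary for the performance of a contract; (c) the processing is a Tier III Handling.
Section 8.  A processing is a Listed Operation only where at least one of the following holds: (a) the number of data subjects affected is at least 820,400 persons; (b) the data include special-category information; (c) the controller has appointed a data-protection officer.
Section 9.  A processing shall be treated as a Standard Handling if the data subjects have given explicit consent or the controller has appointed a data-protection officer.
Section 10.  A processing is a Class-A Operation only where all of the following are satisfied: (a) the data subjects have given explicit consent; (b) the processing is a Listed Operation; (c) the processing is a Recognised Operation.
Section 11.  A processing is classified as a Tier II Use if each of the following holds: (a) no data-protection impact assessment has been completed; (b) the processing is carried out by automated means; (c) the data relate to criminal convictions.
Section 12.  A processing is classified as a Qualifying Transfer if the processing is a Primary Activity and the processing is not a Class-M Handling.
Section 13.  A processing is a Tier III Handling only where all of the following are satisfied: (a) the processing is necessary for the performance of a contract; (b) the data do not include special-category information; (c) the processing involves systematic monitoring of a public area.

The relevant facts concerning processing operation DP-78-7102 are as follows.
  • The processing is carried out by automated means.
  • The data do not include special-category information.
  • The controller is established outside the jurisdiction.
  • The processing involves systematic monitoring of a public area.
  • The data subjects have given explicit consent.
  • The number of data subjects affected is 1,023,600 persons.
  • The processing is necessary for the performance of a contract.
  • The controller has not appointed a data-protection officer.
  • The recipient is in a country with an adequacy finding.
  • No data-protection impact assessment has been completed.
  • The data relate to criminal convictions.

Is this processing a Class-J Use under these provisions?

Under section 11: no data-protection impact assessment has been completed? yes; and the processing is carried out by automated means? yes; and the data relate to criminal convictions? yes. So the processing is a Tier II Use.
Under section 1: number of data subjects affected: 1,023,600 persons ≥ 820,400 persons? yes, so negated condition no; or the data do not relate to criminal convictions? no. So the processing is not an Exempt Use.
Under section 3: Tier II Use (section 11)? yes; and not an Exempt Use (section 1)? yes. So the processing is a Primary Activity.
Under section 6: the recipient is in a country with an adequacy finding? yes; and number of data subjects affected: 1,023,600 persons ≥ 820,400 persons? yes, so negated condition no. So the processing is not an Approved Transfer.
Under section 13: the processing is necessary for the performance of a contract? yes; and the data do not include special-category information? yes; and the processing involves systematic monitoring of a public area? yes. So the processing is a Tier III Handling.
Under section 7: not an Approved Transfer (section 6)? yes; and the processing is necessary for the performance of a contract? yes; and Tier III Handling (section 13)? yes. So the processing is a Class-M Handling.
Under section 12: Primary Activity (section 3)? yes; and not a Class-M Handling (section 7)? no. So the processing is not a Qualifying Transfer.
Under section 8: number of data subjects affected: 1,023,600 persons ≥ 820,400 persons? yes; or the data include special-category information? no; or the controller has appointed a data-protection officer? no. So the processing is a Listed Operation.
Under section 2: the data subjects have given explicit consent? yes; the recipient is not in a country with an adequacy finding? no; the processing does not involve systematic monitoring of a public area? no — 1 of 3 hold (need ≥2) → not satisfied.
Under section 10: the data subjects have given explicit consent? yes; and Listed Operation (section 8)? yes; and Recognised Operation (section 2)? no. So the processing is not a Class-A Operation.
Under section 4: not a Qualifying Transfer (section 12)? yes; and Class-A Operation (section 10)? no. So the processing is not a Class-J Use.

No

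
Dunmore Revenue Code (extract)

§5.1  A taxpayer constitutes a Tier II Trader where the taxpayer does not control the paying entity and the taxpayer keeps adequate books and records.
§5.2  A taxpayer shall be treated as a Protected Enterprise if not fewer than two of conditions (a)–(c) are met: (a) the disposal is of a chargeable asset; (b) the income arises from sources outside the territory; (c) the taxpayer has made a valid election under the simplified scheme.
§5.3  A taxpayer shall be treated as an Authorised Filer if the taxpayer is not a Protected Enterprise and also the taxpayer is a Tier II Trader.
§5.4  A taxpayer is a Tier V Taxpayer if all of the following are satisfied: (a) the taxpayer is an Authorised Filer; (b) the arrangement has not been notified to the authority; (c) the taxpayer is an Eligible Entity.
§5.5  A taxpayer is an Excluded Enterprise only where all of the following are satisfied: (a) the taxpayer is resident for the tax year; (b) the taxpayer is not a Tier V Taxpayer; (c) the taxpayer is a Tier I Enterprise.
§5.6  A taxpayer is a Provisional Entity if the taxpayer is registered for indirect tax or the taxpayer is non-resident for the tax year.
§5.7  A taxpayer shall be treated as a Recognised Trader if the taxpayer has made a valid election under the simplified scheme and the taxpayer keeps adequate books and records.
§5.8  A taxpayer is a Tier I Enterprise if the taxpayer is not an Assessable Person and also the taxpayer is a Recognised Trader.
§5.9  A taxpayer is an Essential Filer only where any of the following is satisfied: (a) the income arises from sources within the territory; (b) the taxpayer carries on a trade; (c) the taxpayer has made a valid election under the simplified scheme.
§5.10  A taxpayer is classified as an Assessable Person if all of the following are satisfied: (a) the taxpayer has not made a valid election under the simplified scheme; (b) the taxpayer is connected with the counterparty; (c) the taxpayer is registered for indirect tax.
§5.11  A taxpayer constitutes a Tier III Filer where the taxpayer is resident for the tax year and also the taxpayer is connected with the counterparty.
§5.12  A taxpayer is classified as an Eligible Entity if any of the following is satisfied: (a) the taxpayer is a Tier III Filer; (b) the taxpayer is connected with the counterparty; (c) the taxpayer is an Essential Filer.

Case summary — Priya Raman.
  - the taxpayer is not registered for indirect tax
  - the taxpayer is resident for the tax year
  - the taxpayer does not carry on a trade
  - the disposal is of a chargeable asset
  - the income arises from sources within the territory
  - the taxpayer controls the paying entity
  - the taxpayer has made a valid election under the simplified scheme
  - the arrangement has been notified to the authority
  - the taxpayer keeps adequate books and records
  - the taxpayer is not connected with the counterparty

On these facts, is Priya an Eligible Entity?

Yes

§5.11 — Tier III Filer: [the taxpayer is resident for the tax year? yes] AND [the taxpayer is connected with the counterparty? no] → not satisfied.
§5.9 — Essential Filer: [the income arises from sources within the territory? yes] OR [the taxpayer carries on a trade? no] OR [the taxpayer has made a valid election under the simplified scheme? yes] → satisfied.
§5.12 — Eligible Entity: [Tier III Filer (§5.11)? no] OR [the taxpayer is connected with the counterparty? no] OR [Essential Filer (§5.9)? yes] → satisfied.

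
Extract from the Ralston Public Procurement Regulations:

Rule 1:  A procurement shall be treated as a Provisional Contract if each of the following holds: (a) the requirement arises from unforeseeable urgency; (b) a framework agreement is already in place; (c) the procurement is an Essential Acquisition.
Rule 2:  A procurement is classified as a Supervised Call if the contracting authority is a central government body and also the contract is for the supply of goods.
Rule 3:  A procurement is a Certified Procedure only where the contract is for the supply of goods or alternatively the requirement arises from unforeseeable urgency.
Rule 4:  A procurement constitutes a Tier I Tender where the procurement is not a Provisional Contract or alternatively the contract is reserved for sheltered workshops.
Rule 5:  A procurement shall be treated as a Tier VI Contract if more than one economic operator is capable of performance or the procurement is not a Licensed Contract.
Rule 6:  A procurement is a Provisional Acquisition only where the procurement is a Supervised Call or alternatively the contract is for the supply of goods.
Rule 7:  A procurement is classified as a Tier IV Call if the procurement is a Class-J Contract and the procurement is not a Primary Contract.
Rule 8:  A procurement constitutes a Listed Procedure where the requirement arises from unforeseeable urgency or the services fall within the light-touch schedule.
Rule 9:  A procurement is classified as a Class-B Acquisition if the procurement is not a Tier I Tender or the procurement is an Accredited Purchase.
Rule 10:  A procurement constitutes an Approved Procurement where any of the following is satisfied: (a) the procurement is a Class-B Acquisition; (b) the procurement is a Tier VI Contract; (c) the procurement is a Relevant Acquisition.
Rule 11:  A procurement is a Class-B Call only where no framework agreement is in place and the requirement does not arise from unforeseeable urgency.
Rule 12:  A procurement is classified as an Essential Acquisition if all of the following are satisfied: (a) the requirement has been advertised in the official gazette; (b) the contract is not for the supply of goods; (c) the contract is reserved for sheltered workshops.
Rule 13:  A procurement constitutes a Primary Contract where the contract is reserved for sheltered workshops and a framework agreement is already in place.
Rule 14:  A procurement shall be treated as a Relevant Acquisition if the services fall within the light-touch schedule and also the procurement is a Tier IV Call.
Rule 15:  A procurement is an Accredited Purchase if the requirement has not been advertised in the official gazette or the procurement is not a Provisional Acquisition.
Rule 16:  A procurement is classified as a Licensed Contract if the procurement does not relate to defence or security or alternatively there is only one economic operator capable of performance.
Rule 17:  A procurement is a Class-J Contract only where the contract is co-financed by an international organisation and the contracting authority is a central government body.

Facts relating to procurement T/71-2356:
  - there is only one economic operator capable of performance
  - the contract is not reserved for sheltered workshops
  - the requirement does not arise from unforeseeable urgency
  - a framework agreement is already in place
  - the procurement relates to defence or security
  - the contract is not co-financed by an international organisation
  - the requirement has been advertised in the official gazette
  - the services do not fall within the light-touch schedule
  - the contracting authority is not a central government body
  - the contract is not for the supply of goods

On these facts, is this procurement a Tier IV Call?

rule 17 — Class-J Contract: [the contract is co-financed by an international organisation? no] AND [the contracting authority is a central government body? no] → not satisfied.
rule 13 — Primary Contract: [the contract is reserved for sheltered workshops? no] AND [a framework agreement is already in place? yes] → not satisfied.
rule 7 — Tier IV Call: [Class-J Contract (rule 17)? no] AND [not a Primary Contract (rule 13)? yes] → not satisfied.

No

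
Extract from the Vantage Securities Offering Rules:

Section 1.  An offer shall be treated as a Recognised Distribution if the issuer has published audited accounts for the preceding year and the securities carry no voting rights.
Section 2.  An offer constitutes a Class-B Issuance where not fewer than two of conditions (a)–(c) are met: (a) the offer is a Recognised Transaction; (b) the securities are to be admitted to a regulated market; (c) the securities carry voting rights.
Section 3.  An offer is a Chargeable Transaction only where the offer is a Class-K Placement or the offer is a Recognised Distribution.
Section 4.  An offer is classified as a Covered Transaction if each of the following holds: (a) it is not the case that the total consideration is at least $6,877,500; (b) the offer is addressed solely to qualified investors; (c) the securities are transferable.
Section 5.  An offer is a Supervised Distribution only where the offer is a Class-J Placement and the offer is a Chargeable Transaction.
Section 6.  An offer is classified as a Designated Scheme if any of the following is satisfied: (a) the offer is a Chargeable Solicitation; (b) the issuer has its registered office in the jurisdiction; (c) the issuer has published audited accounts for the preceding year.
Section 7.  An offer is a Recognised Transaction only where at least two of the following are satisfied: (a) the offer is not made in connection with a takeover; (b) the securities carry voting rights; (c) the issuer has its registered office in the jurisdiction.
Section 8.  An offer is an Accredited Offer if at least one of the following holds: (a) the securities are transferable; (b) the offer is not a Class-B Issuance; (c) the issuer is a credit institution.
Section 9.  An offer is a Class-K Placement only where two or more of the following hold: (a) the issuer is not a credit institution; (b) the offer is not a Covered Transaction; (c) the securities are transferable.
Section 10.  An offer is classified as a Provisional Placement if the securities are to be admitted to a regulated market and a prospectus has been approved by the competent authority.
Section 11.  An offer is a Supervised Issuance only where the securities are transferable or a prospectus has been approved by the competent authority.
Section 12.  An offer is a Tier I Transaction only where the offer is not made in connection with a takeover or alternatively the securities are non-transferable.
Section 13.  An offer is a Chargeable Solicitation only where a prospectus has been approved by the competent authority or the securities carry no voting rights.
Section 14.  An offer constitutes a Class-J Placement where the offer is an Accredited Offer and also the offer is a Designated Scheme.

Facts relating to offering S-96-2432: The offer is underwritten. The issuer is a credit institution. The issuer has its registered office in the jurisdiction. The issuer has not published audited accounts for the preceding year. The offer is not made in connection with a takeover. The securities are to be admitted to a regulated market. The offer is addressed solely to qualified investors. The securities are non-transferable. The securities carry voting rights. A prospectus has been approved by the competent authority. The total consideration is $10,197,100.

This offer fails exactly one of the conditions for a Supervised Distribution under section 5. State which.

Chargeable Transaction

Under section 7: the offer is not made in connection with a takeover? yes; the securities carry voting rights? yes; the issuer has its registered office in the jurisdiction? yes — 3 of 3 hold (need ≥2) → satisfied.
Under section 2: Recognised Transaction (section 7)? yes; the securities are to be admitted to a regulated market? yes; the securities carry voting rights? yes — 3 of 3 hold (need ≥2) → satisfied.
Under section 8: the securities are transferable? no; or not a Class-B Issuance (section 2)? no; or the issuer is a credit institution? yes. So the offer is an Accredited Offer.
Under section 13: a prospectus has been approved by the competent authority? yes; or the securities carry no voting rights? no. So the offer is a Chargeable Solicitation.
Under section 6: Chargeable Solicitation (section 13)? yes; or the issuer has its registered office in the jurisdiction? yes; or the issuer has published audited accounts for the preceding year? no. So the offer is a Designated Scheme.
Under section 14: Accredited Offer (section 8)? yes; and Designated Scheme (section 6)? yes. So the offer is a Class-J Placement.
Under section 4: total consideration: $10,197,100 ≥ $6,877,500? yes, so negated condition no; and the offer is addressed solely to qualified investors? yes; and the securities are transferable? no. So the offer is not a Covered Transaction.
Under section 9: the issuer is not a credit institution? no; not a Covered Transaction (section 4)? yes; the securities are transferable? no — 1 of 3 hold (need ≥2) → not satisfied.
Under section 1: the issuer has published audited accounts for the preceding year? no; and the securities carry no voting rights? no. So the offer is not a Recognised Distribution.
Under section 3: Class-K Placement (section 9)? no; or Recognised Distribution (section 1)? no. So the offer is not a Chargeable Transaction.
Under section 5: Class-J Placement (section 14)? yes; and Chargeable Transaction (section 3)? no. So the offer is not a Supervised Distribution.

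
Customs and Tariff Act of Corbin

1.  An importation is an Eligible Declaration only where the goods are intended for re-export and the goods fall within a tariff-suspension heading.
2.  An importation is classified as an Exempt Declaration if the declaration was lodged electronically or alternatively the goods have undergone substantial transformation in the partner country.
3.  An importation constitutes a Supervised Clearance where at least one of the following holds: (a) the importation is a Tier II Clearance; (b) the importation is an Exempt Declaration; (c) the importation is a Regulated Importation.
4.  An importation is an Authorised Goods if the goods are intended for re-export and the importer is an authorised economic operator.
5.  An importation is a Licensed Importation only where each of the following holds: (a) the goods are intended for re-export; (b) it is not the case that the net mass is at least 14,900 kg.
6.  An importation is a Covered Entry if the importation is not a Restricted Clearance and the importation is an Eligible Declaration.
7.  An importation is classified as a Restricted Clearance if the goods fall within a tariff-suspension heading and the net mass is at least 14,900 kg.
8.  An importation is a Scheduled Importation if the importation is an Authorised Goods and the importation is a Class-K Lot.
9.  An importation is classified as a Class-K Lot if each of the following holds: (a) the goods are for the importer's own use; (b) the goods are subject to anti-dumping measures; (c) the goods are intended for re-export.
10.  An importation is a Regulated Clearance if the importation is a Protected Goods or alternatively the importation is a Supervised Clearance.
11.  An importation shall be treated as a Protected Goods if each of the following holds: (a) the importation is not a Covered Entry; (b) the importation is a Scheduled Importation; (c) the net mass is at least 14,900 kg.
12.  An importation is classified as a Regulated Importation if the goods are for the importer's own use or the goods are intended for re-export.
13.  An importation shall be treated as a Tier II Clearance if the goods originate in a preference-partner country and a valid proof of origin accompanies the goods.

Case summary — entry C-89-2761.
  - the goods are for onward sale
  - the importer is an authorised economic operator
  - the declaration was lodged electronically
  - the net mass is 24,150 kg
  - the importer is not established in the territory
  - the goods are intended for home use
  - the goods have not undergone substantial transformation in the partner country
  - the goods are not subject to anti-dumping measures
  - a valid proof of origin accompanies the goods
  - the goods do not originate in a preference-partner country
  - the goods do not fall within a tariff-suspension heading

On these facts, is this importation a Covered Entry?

No

Under paragraph 7: the goods fall within a tariff-suspension heading? no; and net mass: 24,150 kg ≥ 14,900 kg? yes. So the importation is not a Restricted Clearance.
Under paragraph 1: the goods are intended for re-export? no; and the goods fall within a tariff-suspension heading? no. So the importation is not an Eligible Declaration.
Under paragraph 6: not a Restricted Clearance (paragraph 7)? yes; and Eligible Declaration (paragraph 1)? no. So the importation is not a Covered Entry.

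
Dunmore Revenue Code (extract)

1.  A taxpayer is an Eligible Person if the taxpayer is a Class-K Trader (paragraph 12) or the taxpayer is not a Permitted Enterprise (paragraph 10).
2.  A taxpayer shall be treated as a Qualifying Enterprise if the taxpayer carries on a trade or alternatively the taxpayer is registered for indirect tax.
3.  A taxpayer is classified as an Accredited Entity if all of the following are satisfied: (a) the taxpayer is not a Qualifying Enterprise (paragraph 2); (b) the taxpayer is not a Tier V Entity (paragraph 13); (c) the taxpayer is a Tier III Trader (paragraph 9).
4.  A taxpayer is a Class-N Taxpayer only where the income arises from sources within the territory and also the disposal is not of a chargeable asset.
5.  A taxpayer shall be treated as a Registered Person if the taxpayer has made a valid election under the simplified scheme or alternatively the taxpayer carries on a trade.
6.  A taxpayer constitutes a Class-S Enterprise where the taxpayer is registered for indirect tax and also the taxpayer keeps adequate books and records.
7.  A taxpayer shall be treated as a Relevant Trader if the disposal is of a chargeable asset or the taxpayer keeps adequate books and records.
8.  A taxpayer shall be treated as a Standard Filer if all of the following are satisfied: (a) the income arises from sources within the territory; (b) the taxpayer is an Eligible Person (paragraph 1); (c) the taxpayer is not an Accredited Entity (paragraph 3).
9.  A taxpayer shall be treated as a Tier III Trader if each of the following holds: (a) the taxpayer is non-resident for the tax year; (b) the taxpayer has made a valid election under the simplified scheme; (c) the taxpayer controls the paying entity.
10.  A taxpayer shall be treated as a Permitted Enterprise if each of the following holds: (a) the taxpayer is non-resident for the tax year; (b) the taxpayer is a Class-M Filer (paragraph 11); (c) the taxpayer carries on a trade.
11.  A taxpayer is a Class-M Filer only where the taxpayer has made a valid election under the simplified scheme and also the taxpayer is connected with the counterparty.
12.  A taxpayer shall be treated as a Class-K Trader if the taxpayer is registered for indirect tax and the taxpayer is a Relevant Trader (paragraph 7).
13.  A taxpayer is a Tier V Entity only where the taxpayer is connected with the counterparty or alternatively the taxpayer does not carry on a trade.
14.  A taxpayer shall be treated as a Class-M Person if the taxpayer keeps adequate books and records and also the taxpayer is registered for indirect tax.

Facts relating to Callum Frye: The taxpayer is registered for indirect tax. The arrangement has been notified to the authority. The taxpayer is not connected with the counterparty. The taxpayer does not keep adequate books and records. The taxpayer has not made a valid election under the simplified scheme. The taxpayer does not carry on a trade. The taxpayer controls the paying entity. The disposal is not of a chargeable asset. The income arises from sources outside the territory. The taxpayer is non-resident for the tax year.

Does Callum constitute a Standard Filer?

No

paragraph 7 — Relevant Trader: [the disposal is of a chargeable asset? no] OR [the taxpayer keeps adequate books and records? no] → not satisfied.
paragraph 12 — Class-K Trader: [the taxpayer is registered for indirect tax? yes] AND [Relevant Trader (paragraph 7)? no] → not satisfied.
paragraph 11 — Class-M Filer: [the taxpayer has made a valid election under the simplified scheme? no] AND [the taxpayer is connected with the counterparty? no] → not satisfied.
paragraph 10 — Permitted Enterprise: [the taxpayer is non-resident for the tax year? yes] AND [Class-M Filer (paragraph 11)? no] AND [the taxpayer carries on a trade? no] → not satisfied.
paragraph 1 — Eligible Person: [Class-K Trader (paragraph 12)? no] OR [not a Permitted Enterprise (paragraph 10)? yes] → satisfied.
paragraph 2 — Qualifying Enterprise: [the taxpayer carries on a trade? no] OR [the taxpayer is registered for indirect tax? yes] → satisfied.
paragraph 13 — Tier V Entity: [the taxpayer is connected with the counterparty? no] OR [the taxpayer does not carry on a trade? yes] → satisfied.
paragraph 9 — Tier III Trader: [the taxpayer is non-resident for the tax year? yes] AND [the taxpayer has made a valid election under the simplified scheme? no] AND [the taxpayer controls the paying entity? yes] → not satisfied.
paragraph 3 — Accredited Entity: [not a Qualifying Enterprise (paragraph 2)? no] AND [not a Tier V Entity (paragraph 13)? no] AND [Tier III Trader (paragraph 9)? no] → not satisfied.
paragraph 8 — Standard Filer: [the income arises from sources within the territory? no] AND [Eligible Person (paragraph 1)? yes] AND [not an Accredited Entity (paragraph 3)? yes] → not satisfied.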